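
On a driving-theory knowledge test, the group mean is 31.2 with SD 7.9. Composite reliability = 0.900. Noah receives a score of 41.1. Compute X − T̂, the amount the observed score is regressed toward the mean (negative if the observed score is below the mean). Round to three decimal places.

T̂ = 0.900(41.1) + 0.100(31.2) = 36.9900 + 3.1200 = 40.11000 → 40.1100
X − T̂ = 41.1 − 40.1100 = 0.9900 → 0.990

0.990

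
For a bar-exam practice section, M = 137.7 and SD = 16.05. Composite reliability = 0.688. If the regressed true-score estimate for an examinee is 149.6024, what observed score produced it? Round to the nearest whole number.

155

T̂ = ρX + (1 − ρ)μ  ⇒  X = (T̂ − (1 − ρ)μ) / ρ
X = (149.6024 − 0.312 × 137.7) / 0.688 = (149.6024 − 42.9624) / 0.688 = 106.6400 / 0.688 = 155.00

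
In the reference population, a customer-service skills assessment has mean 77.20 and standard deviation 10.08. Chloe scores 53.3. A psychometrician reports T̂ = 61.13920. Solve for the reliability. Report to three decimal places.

0.672

T̂ = ρX + (1 − ρ)μ  ⇒  T̂ − μ = ρ(X − μ)
ρ = (T̂ − μ)/(X − μ) = (61.13920 − 77.20) / (53.3 − 77.20) = -16.06080 / -23.90 = 0.67200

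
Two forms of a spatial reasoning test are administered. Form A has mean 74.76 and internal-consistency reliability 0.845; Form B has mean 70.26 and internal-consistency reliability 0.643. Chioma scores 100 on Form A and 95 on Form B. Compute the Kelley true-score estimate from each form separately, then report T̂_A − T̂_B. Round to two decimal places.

T̂_A = 0.845(100) + 0.155(74.76) = 96.0878
T̂_B = 0.643(95) + 0.357(70.26) = 86.1678
T̂_A − T̂_B = 9.9200

9.92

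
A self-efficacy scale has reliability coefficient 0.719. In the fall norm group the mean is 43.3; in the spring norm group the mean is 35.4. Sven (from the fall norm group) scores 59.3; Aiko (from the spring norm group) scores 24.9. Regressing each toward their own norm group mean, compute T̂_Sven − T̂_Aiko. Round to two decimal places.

26.95

T̂_Sven = 0.719(59.3) + 0.281(43.3) = 54.8040
T̂_Aiko = 0.719(24.9) + 0.281(35.4) = 27.8505
Difference = 54.8040 − 27.8505 = 26.9535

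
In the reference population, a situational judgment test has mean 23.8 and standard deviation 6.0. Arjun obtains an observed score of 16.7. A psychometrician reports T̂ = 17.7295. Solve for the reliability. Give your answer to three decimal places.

T̂ = ρX + (1 − ρ)μ  ⇒  T̂ − μ = ρ(X − μ)
ρ = (T̂ − μ)/(X − μ) = (17.7295 − 23.8) / (16.7 − 23.8) = -6.0705 / -7.1 = 0.85500

0.855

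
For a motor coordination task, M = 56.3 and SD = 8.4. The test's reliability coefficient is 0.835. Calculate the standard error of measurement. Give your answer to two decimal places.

3.41

SEM = SD · √(1 − ρ) = 8.4 × √0.165 = 8.4 × 0.4062 = 3.412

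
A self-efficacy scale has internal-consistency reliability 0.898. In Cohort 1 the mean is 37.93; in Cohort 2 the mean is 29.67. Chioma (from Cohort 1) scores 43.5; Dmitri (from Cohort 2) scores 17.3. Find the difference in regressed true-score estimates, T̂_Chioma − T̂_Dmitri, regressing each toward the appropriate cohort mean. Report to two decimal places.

T̂_Chioma = 0.898(43.5) + 0.102(37.93) = 42.9319
T̂_Dmitri = 0.898(17.3) + 0.102(29.67) = 18.5617
Difference = 42.9319 − 18.5617 = 24.3701

24.37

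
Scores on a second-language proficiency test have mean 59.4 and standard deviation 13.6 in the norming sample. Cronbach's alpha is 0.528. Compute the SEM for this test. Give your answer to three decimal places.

SEM = SD · √(1 − ρ) = 13.6 × √0.472 = 13.6 × 0.6870 = 9.3435

9.344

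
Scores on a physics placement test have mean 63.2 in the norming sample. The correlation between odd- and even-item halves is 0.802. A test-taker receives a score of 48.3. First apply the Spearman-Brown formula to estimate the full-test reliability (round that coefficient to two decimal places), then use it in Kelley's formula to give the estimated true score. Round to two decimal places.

Spearman-Brown: ρ = 2r/(1 + r) = 2(0.802)/(1 + 0.802) = 1.6040/1.802 = 0.8901 → 0.89
T̂ = 0.89(48.3) + 0.11(63.2) = 42.987 + 6.952 = 49.939 → 49.94

49.94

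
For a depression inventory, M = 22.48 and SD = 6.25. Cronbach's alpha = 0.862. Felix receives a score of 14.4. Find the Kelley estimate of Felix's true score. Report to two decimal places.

T̂ = 0.862(14.4) + 0.138(22.48) = 12.4128 + 3.10224 = 15.515 → 15.52

15.52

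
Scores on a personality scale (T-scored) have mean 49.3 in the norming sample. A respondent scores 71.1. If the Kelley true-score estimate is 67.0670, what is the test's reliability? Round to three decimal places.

0.815

T̂ = ρX + (1 − ρ)μ  ⇒  T̂ − μ = ρ(X − μ)
ρ = (T̂ − μ)/(X − μ) = (67.0670 − 49.3) / (71.1 − 49.3) = 17.7670 / 21.8 = 0.81500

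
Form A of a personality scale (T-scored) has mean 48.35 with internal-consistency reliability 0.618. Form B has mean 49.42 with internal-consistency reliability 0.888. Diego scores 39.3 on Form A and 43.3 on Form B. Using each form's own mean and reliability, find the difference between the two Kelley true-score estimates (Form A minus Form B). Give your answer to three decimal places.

-1.228

T̂_A = 0.618(39.3) + 0.382(48.35) = 42.75710
T̂_B = 0.888(43.3) + 0.112(49.42) = 43.98544
T̂_A − T̂_B = -1.22834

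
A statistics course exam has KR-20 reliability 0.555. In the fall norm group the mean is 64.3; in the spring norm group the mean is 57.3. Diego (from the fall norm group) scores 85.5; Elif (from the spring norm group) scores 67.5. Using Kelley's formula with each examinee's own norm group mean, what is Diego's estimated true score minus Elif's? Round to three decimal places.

13.105

T̂_Diego = 0.555(85.5) + 0.445(64.3) = 76.06600
T̂_Elif = 0.555(67.5) + 0.445(57.3) = 62.96100
Difference = 76.06600 − 62.96100 = 13.10500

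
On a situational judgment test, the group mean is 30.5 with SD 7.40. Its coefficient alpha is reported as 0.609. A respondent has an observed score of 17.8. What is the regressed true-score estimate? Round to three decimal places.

22.766

T̂ = 0.609(17.8) + 0.391(30.5) = 10.8402 + 11.9255 = 22.7657 → 22.766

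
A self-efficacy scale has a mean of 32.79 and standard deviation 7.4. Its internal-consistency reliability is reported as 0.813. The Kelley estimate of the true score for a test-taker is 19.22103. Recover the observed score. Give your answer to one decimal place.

16.1

T̂ = ρX + (1 − ρ)μ  ⇒  X = (T̂ − (1 − ρ)μ) / ρ
X = (19.22103 − 0.187 × 32.79) / 0.813 = (19.22103 − 6.13173) / 0.813 = 13.08930 / 0.813 = 16.100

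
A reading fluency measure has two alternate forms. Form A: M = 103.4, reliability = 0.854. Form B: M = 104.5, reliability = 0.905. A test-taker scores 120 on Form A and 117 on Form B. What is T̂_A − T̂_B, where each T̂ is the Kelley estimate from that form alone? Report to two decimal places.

T̂_A = 0.854(120) + 0.146(103.4) = 117.5764
T̂_B = 0.905(117) + 0.095(104.5) = 115.8125
T̂_A − T̂_B = 1.7639

1.76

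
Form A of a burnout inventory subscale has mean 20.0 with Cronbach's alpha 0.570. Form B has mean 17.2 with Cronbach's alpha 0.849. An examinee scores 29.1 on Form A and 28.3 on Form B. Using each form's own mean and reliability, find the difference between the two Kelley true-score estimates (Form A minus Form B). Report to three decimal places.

-1.437

T̂_A = 0.570(29.1) + 0.430(20.0) = 25.18700
T̂_B = 0.849(28.3) + 0.151(17.2) = 26.62390
T̂_A − T̂_B = -1.43690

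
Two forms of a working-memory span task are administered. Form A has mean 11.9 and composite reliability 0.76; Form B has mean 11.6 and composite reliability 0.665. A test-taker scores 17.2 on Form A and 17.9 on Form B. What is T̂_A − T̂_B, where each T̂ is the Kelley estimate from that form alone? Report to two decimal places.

0.14

T̂_A = 0.76(17.2) + 0.24(11.9) = 15.9280
T̂_B = 0.665(17.9) + 0.335(11.6) = 15.7895
T̂_A − T̂_B = 0.1385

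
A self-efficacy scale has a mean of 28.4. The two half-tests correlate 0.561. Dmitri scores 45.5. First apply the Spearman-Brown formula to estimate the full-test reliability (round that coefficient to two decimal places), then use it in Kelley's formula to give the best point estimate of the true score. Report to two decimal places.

Spearman-Brown: ρ = 2r/(1 + r) = 2(0.561)/(1 + 0.561) = 1.1220/1.561 = 0.7188 → 0.72
T̂ = ρX + (1 − ρ)μ
  = 0.72 × 45.5 + 0.28 × 28.4
  = 32.760 + 7.952
  = 40.712
  ≈ 40.71

40.71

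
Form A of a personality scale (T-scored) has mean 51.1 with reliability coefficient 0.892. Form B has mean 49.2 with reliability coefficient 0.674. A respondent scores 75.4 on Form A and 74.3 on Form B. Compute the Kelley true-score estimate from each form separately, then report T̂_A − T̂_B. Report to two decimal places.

T̂_A = 0.892(75.4) + 0.108(51.1) = 72.7756
T̂_B = 0.674(74.3) + 0.326(49.2) = 66.1174
T̂_A − T̂_B = 6.6582

6.66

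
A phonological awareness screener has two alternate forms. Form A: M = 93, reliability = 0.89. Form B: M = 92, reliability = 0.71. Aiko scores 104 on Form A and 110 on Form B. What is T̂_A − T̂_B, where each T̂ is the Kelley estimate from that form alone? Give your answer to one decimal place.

T̂_A = 0.89(104) + 0.11(93) = 102.790
T̂_B = 0.71(110) + 0.29(92) = 104.780
T̂_A − T̂_B = -1.990

-2.0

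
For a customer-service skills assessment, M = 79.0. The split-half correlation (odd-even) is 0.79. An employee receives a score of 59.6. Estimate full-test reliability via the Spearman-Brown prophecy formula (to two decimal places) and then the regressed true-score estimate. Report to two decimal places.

Spearman-Brown: ρ = 2r/(1 + r) = 2(0.79)/(1 + 0.79) = 1.580/1.79 = 0.8827 → 0.88
Kelley's formula gives T̂ = 0.88·59.6 + 0.12·79.0 = 52.448 + 9.480 = 61.928.

61.93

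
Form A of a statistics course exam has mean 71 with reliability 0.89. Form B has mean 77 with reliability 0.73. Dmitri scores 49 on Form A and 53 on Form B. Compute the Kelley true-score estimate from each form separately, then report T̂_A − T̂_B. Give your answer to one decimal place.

T̂_A = 0.89(49) + 0.11(71) = 51.420
T̂_B = 0.73(53) + 0.27(77) = 59.480
T̂_A − T̂_B = -8.060

-8.1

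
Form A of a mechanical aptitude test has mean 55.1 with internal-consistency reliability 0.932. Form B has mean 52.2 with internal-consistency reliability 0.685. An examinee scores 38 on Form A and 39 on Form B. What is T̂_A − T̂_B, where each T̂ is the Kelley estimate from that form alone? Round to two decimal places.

-4.00

T̂_A = 0.932(38) + 0.068(55.1) = 39.1628
T̂_B = 0.685(39) + 0.315(52.2) = 43.1580
T̂_A − T̂_B = -3.9952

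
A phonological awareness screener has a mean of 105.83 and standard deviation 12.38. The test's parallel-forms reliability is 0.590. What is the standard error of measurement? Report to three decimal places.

SEM = SD · √(1 − ρ) = 12.38 × √0.410 = 12.38 × 0.6403 = 7.9271

7.927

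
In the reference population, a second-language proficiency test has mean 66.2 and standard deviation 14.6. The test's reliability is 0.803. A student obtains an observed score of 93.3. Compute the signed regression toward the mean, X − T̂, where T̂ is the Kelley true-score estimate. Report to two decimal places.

5.34

Regress the observed score toward the mean by the unreliability: T̂ = 0.803·93.3 + 0.197·66.2 = 74.9199 + 13.0414 = 87.9613.
X − T̂ = 93.3 − 87.961 = 5.339 → 5.34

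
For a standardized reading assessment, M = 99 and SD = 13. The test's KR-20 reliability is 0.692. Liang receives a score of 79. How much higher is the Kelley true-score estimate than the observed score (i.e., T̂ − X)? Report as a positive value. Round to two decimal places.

Weight the observed score by reliability and the mean by (1 − reliability): T̂ = 0.692·79 + 0.308·99 = 54.668 + 30.492 = 85.1600.
T̂ − X = 85.160 − 79 = 6.160 → 6.16

6.16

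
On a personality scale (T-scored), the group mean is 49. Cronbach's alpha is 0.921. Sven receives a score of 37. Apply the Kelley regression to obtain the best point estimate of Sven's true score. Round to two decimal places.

37.95

T̂ = 0.921(37) + 0.079(49) = 34.077 + 3.871 = 37.948 → 37.95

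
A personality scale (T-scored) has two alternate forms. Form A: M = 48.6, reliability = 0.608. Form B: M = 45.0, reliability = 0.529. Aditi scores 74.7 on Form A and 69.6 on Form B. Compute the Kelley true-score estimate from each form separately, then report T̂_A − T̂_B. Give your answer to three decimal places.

T̂_A = 0.608(74.7) + 0.392(48.6) = 64.46880
T̂_B = 0.529(69.6) + 0.471(45.0) = 58.01340
T̂_A − T̂_B = 6.45540

6.455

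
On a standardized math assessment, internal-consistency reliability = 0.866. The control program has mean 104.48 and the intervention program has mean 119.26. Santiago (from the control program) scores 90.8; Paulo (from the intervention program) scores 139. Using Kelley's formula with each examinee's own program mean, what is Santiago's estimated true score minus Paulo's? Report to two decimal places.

-43.72

T̂_Santiago = 0.866(90.8) + 0.134(104.48) = 92.6331
T̂_Paulo = 0.866(139) + 0.134(119.26) = 136.3548
Difference = 92.6331 − 136.3548 = -43.7217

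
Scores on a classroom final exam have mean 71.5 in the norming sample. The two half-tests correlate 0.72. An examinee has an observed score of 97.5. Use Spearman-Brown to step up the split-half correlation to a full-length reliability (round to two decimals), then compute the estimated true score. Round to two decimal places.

Spearman-Brown: ρ = 2r/(1 + r) = 2(0.72)/(1 + 0.72) = 1.440/1.72 = 0.8372 → 0.84
Kelley's formula gives T̂ = 0.84·97.5 + 0.16·71.5 = 81.900 + 11.440 = 93.340.

93.34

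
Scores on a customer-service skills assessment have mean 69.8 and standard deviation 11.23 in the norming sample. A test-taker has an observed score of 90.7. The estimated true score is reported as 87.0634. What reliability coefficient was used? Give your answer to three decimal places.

T̂ = ρX + (1 − ρ)μ  ⇒  T̂ − μ = ρ(X − μ)
ρ = (T̂ − μ)/(X − μ) = (87.0634 − 69.8) / (90.7 − 69.8) = 17.2634 / 20.9 = 0.82600

0.826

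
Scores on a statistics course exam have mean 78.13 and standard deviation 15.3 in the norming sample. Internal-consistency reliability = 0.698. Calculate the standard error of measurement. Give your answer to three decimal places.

8.408

SEM = SD · √(1 − ρ) = 15.3 × √0.302 = 15.3 × 0.5495 = 8.4080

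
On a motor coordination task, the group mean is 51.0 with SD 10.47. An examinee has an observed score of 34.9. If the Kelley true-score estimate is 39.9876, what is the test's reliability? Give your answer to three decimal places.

0.684

T̂ = ρX + (1 − ρ)μ  ⇒  T̂ − μ = ρ(X − μ)
ρ = (T̂ − μ)/(X − μ) = (39.9876 − 51.0) / (34.9 − 51.0) = -11.0124 / -16.1 = 0.68400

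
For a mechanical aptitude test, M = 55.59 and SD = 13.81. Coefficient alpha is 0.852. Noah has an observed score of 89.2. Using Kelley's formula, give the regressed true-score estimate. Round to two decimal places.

84.23

Weight the observed score by reliability and the mean by (1 − reliability): T̂ = 0.852·89.2 + 0.148·55.59 = 75.9984 + 8.22732 = 84.226.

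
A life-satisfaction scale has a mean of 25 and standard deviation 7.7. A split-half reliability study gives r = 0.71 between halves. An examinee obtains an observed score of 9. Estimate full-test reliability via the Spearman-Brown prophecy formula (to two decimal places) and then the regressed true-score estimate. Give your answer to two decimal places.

Spearman-Brown: ρ = 2r/(1 + r) = 2(0.71)/(1 + 0.71) = 1.420/1.71 = 0.8304 → 0.83
T̂ = ρX + (1 − ρ)μ
  = 0.83 × 9 + 0.17 × 25
  = 7.47 + 4.25
  = 11.720
  ≈ 11.72

11.72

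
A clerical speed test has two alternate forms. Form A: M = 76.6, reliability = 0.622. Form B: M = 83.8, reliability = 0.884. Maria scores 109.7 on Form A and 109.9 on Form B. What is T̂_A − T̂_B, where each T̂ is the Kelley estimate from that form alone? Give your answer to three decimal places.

T̂_A = 0.622(109.7) + 0.378(76.6) = 97.18820
T̂_B = 0.884(109.9) + 0.116(83.8) = 106.87240
T̂_A − T̂_B = -9.68420

-9.684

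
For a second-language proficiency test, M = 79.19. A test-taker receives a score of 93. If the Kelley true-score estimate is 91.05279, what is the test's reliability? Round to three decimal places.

0.859

T̂ = ρX + (1 − ρ)μ  ⇒  T̂ − μ = ρ(X − μ)
ρ = (T̂ − μ)/(X − μ) = (91.05279 − 79.19) / (93 − 79.19) = 11.86279 / 13.81 = 0.85900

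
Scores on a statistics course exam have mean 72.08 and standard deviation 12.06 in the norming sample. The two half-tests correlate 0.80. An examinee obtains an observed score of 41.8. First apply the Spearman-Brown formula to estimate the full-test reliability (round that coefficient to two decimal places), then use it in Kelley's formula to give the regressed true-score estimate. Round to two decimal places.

Spearman-Brown: ρ = 2r/(1 + r) = 2(0.80)/(1 + 0.80) = 1.600/1.80 = 0.8889 → 0.89
T̂ = 0.89(41.8) + 0.11(72.08) = 37.202 + 7.9288 = 45.131 → 45.13

45.13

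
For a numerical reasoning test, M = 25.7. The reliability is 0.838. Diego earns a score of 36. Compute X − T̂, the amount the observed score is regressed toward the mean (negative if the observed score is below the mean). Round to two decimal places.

1.67

T̂ = ρX + (1 − ρ)μ
  = 0.838 × 36 + 0.162 × 25.7
  = 30.168 + 4.1634
  = 34.3314
  ≈ 34.331
X − T̂ = 36 − 34.331 = 1.669 → 1.67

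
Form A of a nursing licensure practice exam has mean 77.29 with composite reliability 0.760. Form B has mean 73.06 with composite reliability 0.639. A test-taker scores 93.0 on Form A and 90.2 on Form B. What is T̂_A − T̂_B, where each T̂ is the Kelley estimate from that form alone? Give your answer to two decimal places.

T̂_A = 0.760(93.0) + 0.240(77.29) = 89.2296
T̂_B = 0.639(90.2) + 0.361(73.06) = 84.0125
T̂_A − T̂_B = 5.2171

5.22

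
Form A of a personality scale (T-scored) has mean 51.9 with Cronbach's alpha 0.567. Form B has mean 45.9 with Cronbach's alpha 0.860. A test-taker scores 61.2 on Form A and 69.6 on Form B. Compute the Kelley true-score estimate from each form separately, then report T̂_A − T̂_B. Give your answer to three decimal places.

-9.109

T̂_A = 0.567(61.2) + 0.433(51.9) = 57.17310
T̂_B = 0.860(69.6) + 0.140(45.9) = 66.28200
T̂_A − T̂_B = -9.10890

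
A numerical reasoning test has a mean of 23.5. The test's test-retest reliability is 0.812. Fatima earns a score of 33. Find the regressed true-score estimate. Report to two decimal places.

T̂ = 0.812(33) + 0.188(23.5) = 26.796 + 4.4180 = 31.214 → 31.21

31.21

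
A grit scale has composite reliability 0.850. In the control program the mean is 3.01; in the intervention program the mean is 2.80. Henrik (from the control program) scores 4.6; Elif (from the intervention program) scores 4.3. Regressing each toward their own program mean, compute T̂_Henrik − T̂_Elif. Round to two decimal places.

0.29

T̂_Henrik = 0.850(4.6) + 0.150(3.01) = 4.3615
T̂_Elif = 0.850(4.3) + 0.150(2.80) = 4.0750
Difference = 4.3615 − 4.0750 = 0.2865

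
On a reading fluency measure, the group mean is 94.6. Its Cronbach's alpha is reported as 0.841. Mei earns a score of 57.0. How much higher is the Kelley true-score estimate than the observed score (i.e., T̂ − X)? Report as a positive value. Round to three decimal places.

5.978

T̂ = 0.841(57.0) + 0.159(94.6) = 47.9370 + 15.0414 = 62.97840 → 62.9784
T̂ − X = 62.9784 − 57.0 = 5.9784 → 5.978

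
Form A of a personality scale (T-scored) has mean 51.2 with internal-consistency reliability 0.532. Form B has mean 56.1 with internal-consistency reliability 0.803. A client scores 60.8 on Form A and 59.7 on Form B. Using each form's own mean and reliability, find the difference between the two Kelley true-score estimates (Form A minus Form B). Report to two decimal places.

T̂_A = 0.532(60.8) + 0.468(51.2) = 56.3072
T̂_B = 0.803(59.7) + 0.197(56.1) = 58.9908
T̂_A − T̂_B = -2.6836

-2.68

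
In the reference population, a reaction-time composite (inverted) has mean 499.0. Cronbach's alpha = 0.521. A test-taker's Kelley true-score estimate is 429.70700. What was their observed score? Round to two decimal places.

T̂ = ρX + (1 − ρ)μ  ⇒  X = (T̂ − (1 − ρ)μ) / ρ
X = (429.70700 − 0.479 × 499.0) / 0.521 = (429.70700 − 239.0210) / 0.521 = 190.68600 / 0.521 = 366.0000

366.00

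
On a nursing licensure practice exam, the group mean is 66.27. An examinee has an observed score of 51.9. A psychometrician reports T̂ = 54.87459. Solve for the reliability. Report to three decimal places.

0.793

T̂ = ρX + (1 − ρ)μ  ⇒  T̂ − μ = ρ(X − μ)
ρ = (T̂ − μ)/(X − μ) = (54.87459 − 66.27) / (51.9 − 66.27) = -11.39541 / -14.37 = 0.79300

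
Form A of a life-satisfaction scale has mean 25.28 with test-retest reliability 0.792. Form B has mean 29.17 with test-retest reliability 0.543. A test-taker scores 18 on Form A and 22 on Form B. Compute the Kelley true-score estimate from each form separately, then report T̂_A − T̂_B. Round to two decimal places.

T̂_A = 0.792(18) + 0.208(25.28) = 19.5142
T̂_B = 0.543(22) + 0.457(29.17) = 25.2767
T̂_A − T̂_B = -5.7625

-5.76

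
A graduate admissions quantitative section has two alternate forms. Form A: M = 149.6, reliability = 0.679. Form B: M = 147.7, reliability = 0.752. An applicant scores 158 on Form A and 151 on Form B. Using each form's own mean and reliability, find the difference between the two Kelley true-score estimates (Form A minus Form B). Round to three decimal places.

T̂_A = 0.679(158) + 0.321(149.6) = 155.30360
T̂_B = 0.752(151) + 0.248(147.7) = 150.18160
T̂_A − T̂_B = 5.12200

5.122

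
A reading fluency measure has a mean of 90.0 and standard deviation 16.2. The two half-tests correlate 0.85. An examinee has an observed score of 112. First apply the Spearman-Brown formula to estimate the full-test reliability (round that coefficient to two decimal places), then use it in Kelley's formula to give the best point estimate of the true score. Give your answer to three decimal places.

Spearman-Brown: ρ = 2r/(1 + r) = 2(0.85)/(1 + 0.85) = 1.700/1.85 = 0.9189 → 0.92
T̂ = 0.92(112) + 0.08(90.0) = 103.04 + 7.200 = 110.2400 → 110.240

110.240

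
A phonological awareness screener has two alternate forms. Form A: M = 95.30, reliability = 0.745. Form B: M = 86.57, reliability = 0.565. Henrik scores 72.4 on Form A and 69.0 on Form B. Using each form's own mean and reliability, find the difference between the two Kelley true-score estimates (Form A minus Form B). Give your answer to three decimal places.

1.597

T̂_A = 0.745(72.4) + 0.255(95.30) = 78.23950
T̂_B = 0.565(69.0) + 0.435(86.57) = 76.64295
T̂_A − T̂_B = 1.59655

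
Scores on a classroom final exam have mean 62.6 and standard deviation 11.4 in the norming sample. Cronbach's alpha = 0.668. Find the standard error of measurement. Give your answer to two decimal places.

SEM = SD · √(1 − ρ) = 11.4 × √0.332 = 11.4 × 0.5762 = 6.569

6.57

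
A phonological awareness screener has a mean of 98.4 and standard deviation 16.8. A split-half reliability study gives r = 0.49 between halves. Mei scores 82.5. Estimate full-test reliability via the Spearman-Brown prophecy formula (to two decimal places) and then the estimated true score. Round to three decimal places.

Spearman-Brown: ρ = 2r/(1 + r) = 2(0.49)/(1 + 0.49) = 0.980/1.49 = 0.6577 → 0.66
Kelley's formula gives T̂ = 0.66·82.5 + 0.34·98.4 = 54.450 + 33.456 = 87.9060.

87.906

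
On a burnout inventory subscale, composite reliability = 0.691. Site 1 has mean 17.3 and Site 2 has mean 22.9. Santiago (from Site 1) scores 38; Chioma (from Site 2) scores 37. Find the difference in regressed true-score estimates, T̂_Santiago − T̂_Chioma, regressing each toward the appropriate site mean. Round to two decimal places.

-1.04

T̂_Santiago = 0.691(38) + 0.309(17.3) = 31.6037
T̂_Chioma = 0.691(37) + 0.309(22.9) = 32.6431
Difference = 31.6037 − 32.6431 = -1.0394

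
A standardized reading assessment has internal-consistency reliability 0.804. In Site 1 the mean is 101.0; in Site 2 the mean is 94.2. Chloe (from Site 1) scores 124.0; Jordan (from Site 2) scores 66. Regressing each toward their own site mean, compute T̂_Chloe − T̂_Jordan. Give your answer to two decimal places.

47.96

T̂_Chloe = 0.804(124.0) + 0.196(101.0) = 119.4920
T̂_Jordan = 0.804(66) + 0.196(94.2) = 71.5272
Difference = 119.4920 − 71.5272 = 47.9648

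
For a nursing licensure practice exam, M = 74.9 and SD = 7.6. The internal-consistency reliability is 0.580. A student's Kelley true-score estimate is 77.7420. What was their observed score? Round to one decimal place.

79.8

T̂ = ρX + (1 − ρ)μ  ⇒  X = (T̂ − (1 − ρ)μ) / ρ
X = (77.7420 − 0.420 × 74.9) / 0.580 = (77.7420 − 31.4580) / 0.580 = 46.2840 / 0.580 = 79.800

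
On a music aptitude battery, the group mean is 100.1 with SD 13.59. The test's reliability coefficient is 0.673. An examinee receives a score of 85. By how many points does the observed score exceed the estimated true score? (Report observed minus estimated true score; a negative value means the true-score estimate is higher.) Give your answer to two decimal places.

Regress the observed score toward the mean by the unreliability: T̂ = 0.673·85 + 0.327·100.1 = 57.205 + 32.7327 = 89.9377.
X − T̂ = 85 − 89.938 = -4.938 → -4.94

-4.94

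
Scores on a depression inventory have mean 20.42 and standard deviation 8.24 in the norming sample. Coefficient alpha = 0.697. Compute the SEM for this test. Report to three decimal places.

SEM = SD · √(1 − ρ) = 8.24 × √0.303 = 8.24 × 0.5505 = 4.5357

4.536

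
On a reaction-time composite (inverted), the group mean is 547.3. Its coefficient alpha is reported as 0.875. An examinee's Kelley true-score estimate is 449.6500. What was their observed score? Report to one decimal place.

435.7

T̂ = ρX + (1 − ρ)μ  ⇒  X = (T̂ − (1 − ρ)μ) / ρ
X = (449.6500 − 0.125 × 547.3) / 0.875 = (449.6500 − 68.4125) / 0.875 = 381.2375 / 0.875 = 435.700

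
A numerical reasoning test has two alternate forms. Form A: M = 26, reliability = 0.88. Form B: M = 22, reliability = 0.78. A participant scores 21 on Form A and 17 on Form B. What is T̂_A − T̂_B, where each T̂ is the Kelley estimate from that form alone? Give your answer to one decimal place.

T̂_A = 0.88(21) + 0.12(26) = 21.600
T̂_B = 0.78(17) + 0.22(22) = 18.100
T̂_A − T̂_B = 3.500

3.5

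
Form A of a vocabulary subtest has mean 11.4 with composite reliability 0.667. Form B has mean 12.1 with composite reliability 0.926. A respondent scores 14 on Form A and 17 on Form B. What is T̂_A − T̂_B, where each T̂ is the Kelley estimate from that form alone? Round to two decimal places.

T̂_A = 0.667(14) + 0.333(11.4) = 13.1342
T̂_B = 0.926(17) + 0.074(12.1) = 16.6374
T̂_A − T̂_B = -3.5032

-3.50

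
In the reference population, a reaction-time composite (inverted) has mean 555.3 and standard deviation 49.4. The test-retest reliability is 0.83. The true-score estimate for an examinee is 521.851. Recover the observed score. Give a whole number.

T̂ = ρX + (1 − ρ)μ  ⇒  X = (T̂ − (1 − ρ)μ) / ρ
X = (521.851 − 0.17 × 555.3) / 0.83 = (521.851 − 94.401) / 0.83 = 427.450 / 0.83 = 515.00

515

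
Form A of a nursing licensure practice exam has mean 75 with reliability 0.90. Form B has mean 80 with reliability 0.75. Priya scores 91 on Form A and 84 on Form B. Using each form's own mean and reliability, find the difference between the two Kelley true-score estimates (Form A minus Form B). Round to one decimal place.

6.4

T̂_A = 0.90(91) + 0.10(75) = 89.400
T̂_B = 0.75(84) + 0.25(80) = 83.000
T̂_A − T̂_B = 6.400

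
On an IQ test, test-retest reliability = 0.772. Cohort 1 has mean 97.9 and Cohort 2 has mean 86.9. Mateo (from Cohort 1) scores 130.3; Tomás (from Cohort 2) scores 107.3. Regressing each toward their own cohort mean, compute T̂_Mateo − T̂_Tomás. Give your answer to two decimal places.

T̂_Mateo = 0.772(130.3) + 0.228(97.9) = 122.9128
T̂_Tomás = 0.772(107.3) + 0.228(86.9) = 102.6488
Difference = 122.9128 − 102.6488 = 20.2640

20.26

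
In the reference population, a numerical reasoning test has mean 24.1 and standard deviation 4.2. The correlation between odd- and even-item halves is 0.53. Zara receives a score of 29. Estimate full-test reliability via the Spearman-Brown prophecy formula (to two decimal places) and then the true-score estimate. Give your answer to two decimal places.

27.48

Spearman-Brown: ρ = 2r/(1 + r) = 2(0.53)/(1 + 0.53) = 1.060/1.53 = 0.6928 → 0.69
T̂ = ρX + (1 − ρ)μ
  = 0.69 × 29 + 0.31 × 24.1
  = 20.01 + 7.471
  = 27.481
  ≈ 27.48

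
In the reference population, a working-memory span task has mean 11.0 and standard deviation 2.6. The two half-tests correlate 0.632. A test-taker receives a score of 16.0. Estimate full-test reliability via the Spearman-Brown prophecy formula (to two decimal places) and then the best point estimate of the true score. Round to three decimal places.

Spearman-Brown: ρ = 2r/(1 + r) = 2(0.632)/(1 + 0.632) = 1.2640/1.632 = 0.7745 → 0.77
T̂ = 0.77(16.0) + 0.23(11.0) = 12.320 + 2.530 = 14.8500 → 14.850

14.850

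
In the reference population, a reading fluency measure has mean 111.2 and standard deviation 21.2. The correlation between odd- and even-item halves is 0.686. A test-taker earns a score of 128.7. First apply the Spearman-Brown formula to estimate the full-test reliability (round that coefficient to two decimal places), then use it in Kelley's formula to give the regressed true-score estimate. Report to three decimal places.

Spearman-Brown: ρ = 2r/(1 + r) = 2(0.686)/(1 + 0.686) = 1.3720/1.686 = 0.8138 → 0.81
Weight the observed score by reliability and the mean by (1 − reliability): T̂ = 0.81·128.7 + 0.19·111.2 = 104.247 + 21.128 = 125.3750.

125.375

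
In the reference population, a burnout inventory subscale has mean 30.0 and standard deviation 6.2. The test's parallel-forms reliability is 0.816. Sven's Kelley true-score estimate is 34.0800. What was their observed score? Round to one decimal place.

T̂ = ρX + (1 − ρ)μ  ⇒  X = (T̂ − (1 − ρ)μ) / ρ
X = (34.0800 − 0.184 × 30.0) / 0.816 = (34.0800 − 5.5200) / 0.816 = 28.5600 / 0.816 = 35.000

35.0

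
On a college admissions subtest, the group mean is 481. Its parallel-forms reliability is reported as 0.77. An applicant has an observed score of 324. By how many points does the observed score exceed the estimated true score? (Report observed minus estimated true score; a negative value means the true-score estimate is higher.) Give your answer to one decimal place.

Weight the observed score by reliability and the mean by (1 − reliability): T̂ = 0.77·324 + 0.23·481 = 249.48 + 110.63 = 360.110.
X − T̂ = 324 − 360.11 = -36.11 → -36.1

-36.1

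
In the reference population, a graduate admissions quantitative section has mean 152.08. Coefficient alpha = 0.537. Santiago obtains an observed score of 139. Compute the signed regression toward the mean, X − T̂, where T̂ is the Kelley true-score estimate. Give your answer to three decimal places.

Regress the observed score toward the mean by the unreliability: T̂ = 0.537·139 + 0.463·152.08 = 74.643 + 70.41304 = 145.05604.
X − T̂ = 139 − 145.0560 = -6.0560 → -6.056

-6.056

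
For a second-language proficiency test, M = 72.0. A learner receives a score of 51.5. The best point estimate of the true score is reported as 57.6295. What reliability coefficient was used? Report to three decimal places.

T̂ = ρX + (1 − ρ)μ  ⇒  T̂ − μ = ρ(X − μ)
ρ = (T̂ − μ)/(X − μ) = (57.6295 − 72.0) / (51.5 − 72.0) = -14.3705 / -20.5 = 0.70100

0.701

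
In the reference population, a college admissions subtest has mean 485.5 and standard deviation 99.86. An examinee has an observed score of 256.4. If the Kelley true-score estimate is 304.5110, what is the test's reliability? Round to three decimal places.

T̂ = ρX + (1 − ρ)μ  ⇒  T̂ − μ = ρ(X − μ)
ρ = (T̂ − μ)/(X − μ) = (304.5110 − 485.5) / (256.4 − 485.5) = -180.9890 / -229.1 = 0.79000

0.790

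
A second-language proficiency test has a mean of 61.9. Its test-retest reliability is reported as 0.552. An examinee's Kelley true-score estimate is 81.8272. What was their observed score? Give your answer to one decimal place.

T̂ = ρX + (1 − ρ)μ  ⇒  X = (T̂ − (1 − ρ)μ) / ρ
X = (81.8272 − 0.448 × 61.9) / 0.552 = (81.8272 − 27.7312) / 0.552 = 54.0960 / 0.552 = 98.000

98.0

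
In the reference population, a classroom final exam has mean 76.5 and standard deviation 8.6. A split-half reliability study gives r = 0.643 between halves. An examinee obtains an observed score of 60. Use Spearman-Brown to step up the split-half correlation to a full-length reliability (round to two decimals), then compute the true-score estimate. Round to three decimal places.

Spearman-Brown: ρ = 2r/(1 + r) = 2(0.643)/(1 + 0.643) = 1.2860/1.643 = 0.7827 → 0.78
T̂ = 0.78(60) + 0.22(76.5) = 46.80 + 16.830 = 63.6300 → 63.630

63.630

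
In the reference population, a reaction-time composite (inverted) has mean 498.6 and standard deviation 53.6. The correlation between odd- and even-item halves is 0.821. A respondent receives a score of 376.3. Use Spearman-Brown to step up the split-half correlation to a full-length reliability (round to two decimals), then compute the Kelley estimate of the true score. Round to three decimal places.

Spearman-Brown: ρ = 2r/(1 + r) = 2(0.821)/(1 + 0.821) = 1.6420/1.821 = 0.9017 → 0.90
T̂ = 0.90(376.3) + 0.10(498.6) = 338.670 + 49.860 = 388.5300 → 388.530

388.530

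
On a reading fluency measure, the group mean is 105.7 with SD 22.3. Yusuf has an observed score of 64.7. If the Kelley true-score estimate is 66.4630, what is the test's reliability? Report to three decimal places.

T̂ = ρX + (1 − ρ)μ  ⇒  T̂ − μ = ρ(X − μ)
ρ = (T̂ − μ)/(X − μ) = (66.4630 − 105.7) / (64.7 − 105.7) = -39.2370 / -41.0 = 0.95700

0.957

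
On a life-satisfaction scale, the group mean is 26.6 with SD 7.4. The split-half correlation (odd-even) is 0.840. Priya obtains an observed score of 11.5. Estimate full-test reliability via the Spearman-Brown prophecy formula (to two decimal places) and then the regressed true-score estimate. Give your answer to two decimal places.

Spearman-Brown: ρ = 2r/(1 + r) = 2(0.840)/(1 + 0.840) = 1.6800/1.840 = 0.9130 → 0.91
Kelley's formula gives T̂ = 0.91·11.5 + 0.09·26.6 = 10.465 + 2.394 = 12.859.

12.86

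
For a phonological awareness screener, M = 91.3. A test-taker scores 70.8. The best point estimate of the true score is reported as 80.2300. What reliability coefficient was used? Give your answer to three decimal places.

0.540

T̂ = ρX + (1 − ρ)μ  ⇒  T̂ − μ = ρ(X − μ)
ρ = (T̂ − μ)/(X − μ) = (80.2300 − 91.3) / (70.8 − 91.3) = -11.0700 / -20.5 = 0.54000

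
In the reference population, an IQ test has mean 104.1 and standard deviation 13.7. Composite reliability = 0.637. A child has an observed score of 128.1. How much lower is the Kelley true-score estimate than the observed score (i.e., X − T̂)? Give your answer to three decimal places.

8.712

Weight the observed score by reliability and the mean by (1 − reliability): T̂ = 0.637·128.1 + 0.363·104.1 = 81.5997 + 37.7883 = 119.38800.
X − T̂ = 128.1 − 119.3880 = 8.7120 → 8.712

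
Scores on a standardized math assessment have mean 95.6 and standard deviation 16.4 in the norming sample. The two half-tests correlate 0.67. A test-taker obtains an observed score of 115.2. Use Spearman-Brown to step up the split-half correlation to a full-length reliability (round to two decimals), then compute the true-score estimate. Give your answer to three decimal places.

Spearman-Brown: ρ = 2r/(1 + r) = 2(0.67)/(1 + 0.67) = 1.340/1.67 = 0.8024 → 0.80
T̂ = ρX + (1 − ρ)μ
  = 0.80 × 115.2 + 0.20 × 95.6
  = 92.160 + 19.120
  = 111.2800
  ≈ 111.280

111.280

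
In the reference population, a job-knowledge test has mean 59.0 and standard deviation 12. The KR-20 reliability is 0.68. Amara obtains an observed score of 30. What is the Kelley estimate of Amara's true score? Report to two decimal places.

39.28

T̂ = 0.68(30) + 0.32(59.0) = 20.40 + 18.880 = 39.280 → 39.28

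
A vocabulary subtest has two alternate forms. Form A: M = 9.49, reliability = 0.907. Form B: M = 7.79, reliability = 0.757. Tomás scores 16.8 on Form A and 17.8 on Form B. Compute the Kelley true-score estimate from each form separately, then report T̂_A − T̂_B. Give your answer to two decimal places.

0.75

T̂_A = 0.907(16.8) + 0.093(9.49) = 16.1202
T̂_B = 0.757(17.8) + 0.243(7.79) = 15.3676
T̂_A − T̂_B = 0.7526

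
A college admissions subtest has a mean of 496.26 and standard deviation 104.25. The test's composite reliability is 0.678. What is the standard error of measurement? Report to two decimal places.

59.16

SEM = SD · √(1 − ρ) = 104.25 × √0.322 = 104.25 × 0.5675 = 59.157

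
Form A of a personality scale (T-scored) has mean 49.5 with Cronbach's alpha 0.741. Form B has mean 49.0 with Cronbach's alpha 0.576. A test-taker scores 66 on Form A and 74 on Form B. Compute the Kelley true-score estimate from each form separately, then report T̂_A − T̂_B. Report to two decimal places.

T̂_A = 0.741(66) + 0.259(49.5) = 61.7265
T̂_B = 0.576(74) + 0.424(49.0) = 63.4000
T̂_A − T̂_B = -1.6735

-1.67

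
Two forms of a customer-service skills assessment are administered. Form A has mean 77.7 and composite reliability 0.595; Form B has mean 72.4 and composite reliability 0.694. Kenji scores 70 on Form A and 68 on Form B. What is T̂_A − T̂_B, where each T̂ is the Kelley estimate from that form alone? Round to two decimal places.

T̂_A = 0.595(70) + 0.405(77.7) = 73.1185
T̂_B = 0.694(68) + 0.306(72.4) = 69.3464
T̂_A − T̂_B = 3.7721

3.77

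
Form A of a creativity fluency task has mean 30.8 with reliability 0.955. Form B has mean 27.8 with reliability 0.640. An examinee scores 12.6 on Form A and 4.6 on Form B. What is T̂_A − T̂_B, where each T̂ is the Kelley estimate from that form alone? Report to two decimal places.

T̂_A = 0.955(12.6) + 0.045(30.8) = 13.4190
T̂_B = 0.640(4.6) + 0.360(27.8) = 12.9520
T̂_A − T̂_B = 0.4670

0.47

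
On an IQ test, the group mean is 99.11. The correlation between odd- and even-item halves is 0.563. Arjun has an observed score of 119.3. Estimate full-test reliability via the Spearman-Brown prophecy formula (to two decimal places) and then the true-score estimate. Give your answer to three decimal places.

113.647

Spearman-Brown: ρ = 2r/(1 + r) = 2(0.563)/(1 + 0.563) = 1.1260/1.563 = 0.7204 → 0.72
Kelley's formula gives T̂ = 0.72·119.3 + 0.28·99.11 = 85.896 + 27.7508 = 113.6468.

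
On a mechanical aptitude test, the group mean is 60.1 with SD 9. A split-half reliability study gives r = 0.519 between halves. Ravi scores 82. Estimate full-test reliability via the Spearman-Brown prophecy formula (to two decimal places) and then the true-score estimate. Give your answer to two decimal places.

Spearman-Brown: ρ = 2r/(1 + r) = 2(0.519)/(1 + 0.519) = 1.0380/1.519 = 0.6833 → 0.68
T̂ = 0.68(82) + 0.32(60.1) = 55.76 + 19.232 = 74.992 → 74.99

74.99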